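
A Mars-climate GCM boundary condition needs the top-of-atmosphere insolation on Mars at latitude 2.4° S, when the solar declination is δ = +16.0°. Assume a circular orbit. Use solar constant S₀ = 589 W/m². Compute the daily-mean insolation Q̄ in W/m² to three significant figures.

Q̄ ≈ 177 W/m²

cos H₀ = −tan(-2.4°) tan(+16.000°) = 0.0120, H₀ = 1.5588 rad.
Bracket: H₀ sin φ sin δ + cos φ cos δ sin H₀ = 1.5588×-0.04188×0.27564 + 0.99912×0.96126×0.99993 = -0.017994 + 0.960347 = 0.942353.
Q̄ = (S₀/π) × [bracket] = (589/π) × 0.942353 = 176.7 W/m².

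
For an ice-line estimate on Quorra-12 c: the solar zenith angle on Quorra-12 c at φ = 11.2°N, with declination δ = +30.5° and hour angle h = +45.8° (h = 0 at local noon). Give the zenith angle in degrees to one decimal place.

cos θ_z = sin φ sin δ + cos φ cos δ cos h = 0.098581 + 0.589258 = 0.687839.
θ_z = arccos(0.687839) = 46.5°.

θ_z = 46.5°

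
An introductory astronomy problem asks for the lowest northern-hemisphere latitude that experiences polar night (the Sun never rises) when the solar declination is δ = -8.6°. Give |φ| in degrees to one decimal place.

Polar night requires cos H₀ = −tan φ tan δ ≥ 1, i.e. tan φ tan δ ≤ −1.
The boundary is |tan φ| · |tan δ| = 1, so |φ| = 90° − |δ| = 90° − 8.6° = 81.4° in the northern hemisphere.

|φ| = 81.4°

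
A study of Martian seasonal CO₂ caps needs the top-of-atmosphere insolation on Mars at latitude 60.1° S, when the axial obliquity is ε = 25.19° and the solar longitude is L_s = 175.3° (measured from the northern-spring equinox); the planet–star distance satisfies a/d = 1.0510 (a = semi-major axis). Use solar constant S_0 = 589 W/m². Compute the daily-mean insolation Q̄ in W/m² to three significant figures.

Q̄ ≈ 93.5 W/m²

Solar declination: sin δ = sin ε · sin L_s = sin 25.19° × sin 175.3° = 0.03487, so δ = +1.999°.
cos h₀ = −tan(-60.1°) tan(+1.999°) = 0.0607, h₀ = 1.5101 rad.
Bracket: h₀ sin ϕ sin δ + cos ϕ cos δ sin h₀ = 1.5101×-0.86690×0.03487 + 0.49849×0.99939×0.99816 = -0.045649 + 0.497269 = 0.451620.
Inverse-square distance factor (a/d)² = 1.0510² = 1.104601.
Q̄ = (S_0/π) × 1.104601 × [bracket] = (589/π) × 1.104601 × 0.451620 = 93.53 W/m².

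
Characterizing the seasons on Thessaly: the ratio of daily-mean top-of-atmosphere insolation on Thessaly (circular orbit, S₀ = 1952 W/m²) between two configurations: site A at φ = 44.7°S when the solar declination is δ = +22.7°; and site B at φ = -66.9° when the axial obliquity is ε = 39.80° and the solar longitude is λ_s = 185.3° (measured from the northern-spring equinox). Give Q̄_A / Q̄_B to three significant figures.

— Configuration A (φ=-44.7°):
cos H₀ = −tan(-44.7°) tan(+22.700°) = 0.4140, H₀ = 1.1440 rad.
Bracket: H₀ sin φ sin δ + cos φ cos δ sin H₀ = 1.1440×-0.70339×0.38591 + 0.71080×0.92254×0.91030 = -0.310533 + 0.596921 = 0.286388.
Q̄ = (S₀/π) × [bracket] = (1952/π) × 0.286388 = 177.94 W/m².
— Configuration B (φ=-66.9°):
Solar declination: sin δ = sin ε · sin λ_s = sin 39.80° × sin 185.3° = -0.05913, so δ = -3.390°.
cos H₀ = −tan(-66.9°) tan(-3.390°) = -0.1389, H₀ = 1.7101 rad.
Bracket: H₀ sin φ sin δ + cos φ cos δ sin H₀ = 1.7101×-0.91982×-0.05913 + 0.39234×0.99825×0.99031 = 0.093011 + 0.387858 = 0.480869.
Q̄ = (S₀/π) × [bracket] = (1952/π) × 0.480869 = 298.78 W/m².
Ratio Q̄_A / Q̄_B = 177.94 / 298.78 = 0.5956.

Q̄_A / Q̄_B ≈ 0.596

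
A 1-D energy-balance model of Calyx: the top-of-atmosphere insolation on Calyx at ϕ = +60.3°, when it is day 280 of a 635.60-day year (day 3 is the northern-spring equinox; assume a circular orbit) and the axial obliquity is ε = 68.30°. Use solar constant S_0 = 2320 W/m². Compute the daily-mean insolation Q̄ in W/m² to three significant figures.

Q̄ ≈ 792 W/m²

Solar longitude: L_s = 360° × (280 − 3)/635.60 = 156.891°.
sin δ = sin 68.30° × sin 156.891° = 0.36467, so δ = +21.387°.
cos h₀ = −tan(+60.3°) tan(+21.387°) = -0.6866, h₀ = 2.3276 rad.
Bracket: h₀ sin ϕ sin δ + cos ϕ cos δ sin h₀ = 2.3276×0.86863×0.36467 + 0.49546×0.93114×0.72703 = 0.737298 + 0.335410 = 1.072708.
Q̄ = (S_0/π) × [bracket] = (2320/π) × 1.072708 = 792.2 W/m².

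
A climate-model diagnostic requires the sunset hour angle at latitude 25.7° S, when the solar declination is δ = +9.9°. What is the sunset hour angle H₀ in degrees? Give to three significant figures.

H₀ = 85.2°

cos H₀ = −tan φ · tan δ = −tan(-25.7°) × tan(+9.900°) = 0.0840, so H₀ = 1.4867 rad = 85.18°.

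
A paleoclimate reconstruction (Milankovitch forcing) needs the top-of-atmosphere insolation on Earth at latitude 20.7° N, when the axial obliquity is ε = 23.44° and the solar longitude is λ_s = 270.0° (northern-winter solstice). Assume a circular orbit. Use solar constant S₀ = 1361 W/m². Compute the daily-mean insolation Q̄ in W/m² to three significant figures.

Q̄ ≈ 281 W/m²

Solar declination: sin δ = sin ε · sin λ_s = sin 23.44° × sin 270.0° = -0.39779, so δ = -23.440°.
cos H₀ = −tan(+20.7°) tan(-23.440°) = 0.1638, H₀ = 1.4062 rad.
Bracket: H₀ sin φ sin δ + cos φ cos δ sin H₀ = 1.4062×0.35347×-0.39779 + 0.93544×0.91748×0.98649 = -0.197721 + 0.846653 = 0.648932.
Q̄ = (S₀/π) × [bracket] = (1361/π) × 0.648932 = 281.1 W/m².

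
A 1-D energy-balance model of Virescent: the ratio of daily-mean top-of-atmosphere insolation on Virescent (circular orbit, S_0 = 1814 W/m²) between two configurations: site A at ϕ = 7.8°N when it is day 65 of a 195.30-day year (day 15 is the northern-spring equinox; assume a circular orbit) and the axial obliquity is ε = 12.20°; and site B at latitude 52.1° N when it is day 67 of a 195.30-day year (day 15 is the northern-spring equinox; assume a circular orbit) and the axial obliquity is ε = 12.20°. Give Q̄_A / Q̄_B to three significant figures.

— Configuration A (ϕ=+7.8°):
Solar longitude: L_s = 360° × (65 − 15)/195.30 = 92.166°.
sin δ = sin 12.20° × sin 92.166° = 0.21117, so δ = +12.191°.
cos h₀ = −tan(+7.8°) tan(+12.191°) = -0.0296, h₀ = 1.6004 rad.
Bracket: h₀ sin ϕ sin δ + cos ϕ cos δ sin h₀ = 1.6004×0.13572×0.21117 + 0.99075×0.97745×0.99956 = 0.045867 + 0.967982 = 1.013849.
Q̄ = (S_0/π) × [bracket] = (1814/π) × 1.013849 = 585.41 W/m².
— Configuration B (ϕ=+52.1°):
Solar longitude: L_s = 360° × (67 − 15)/195.30 = 95.853°.
sin δ = sin 12.20° × sin 95.853° = 0.21022, so δ = +12.135°.
cos h₀ = −tan(+52.1°) tan(+12.135°) = -0.2762, h₀ = 1.8507 rad.
Bracket: h₀ sin ϕ sin δ + cos ϕ cos δ sin h₀ = 1.8507×0.78908×0.21022 + 0.61429×0.97765×0.96110 = 0.306995 + 0.577199 = 0.884194.
Q̄ = (S_0/π) × [bracket] = (1814/π) × 0.884194 = 510.55 W/m².
Ratio Q̄_A / Q̄_B = 585.41 / 510.55 = 1.147.

Q̄_A / Q̄_B ≈ 1.15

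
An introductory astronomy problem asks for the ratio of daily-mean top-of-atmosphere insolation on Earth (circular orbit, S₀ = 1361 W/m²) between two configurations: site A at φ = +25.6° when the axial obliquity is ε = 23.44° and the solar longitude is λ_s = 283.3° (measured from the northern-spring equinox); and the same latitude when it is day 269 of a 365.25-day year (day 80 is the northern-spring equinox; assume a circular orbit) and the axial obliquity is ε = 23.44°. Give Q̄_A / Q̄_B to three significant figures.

Q̄_A / Q̄_B ≈ 0.672

— Configuration A (φ=+25.6°):
Solar declination: sin δ = sin ε · sin λ_s = sin 23.44° × sin 283.3° = -0.38712, so δ = -22.775°.
cos H₀ = −tan(+25.6°) tan(-22.775°) = 0.2012, H₀ = 1.3683 rad.
Bracket: H₀ sin φ sin δ + cos φ cos δ sin H₀ = 1.3683×0.43209×-0.38712 + 0.90183×0.92203×0.97956 = -0.228876 + 0.814518 = 0.585642.
Q̄ = (S₀/π) × [bracket] = (1361/π) × 0.585642 = 253.71 W/m².
— Configuration B (φ=+25.6°):
Solar longitude: λ_s = 360° × (269 − 80)/365.25 = 186.283°.
sin δ = sin 23.44° × sin 186.283° = -0.04354, so δ = -2.495°.
cos H₀ = −tan(+25.6°) tan(-2.495°) = 0.0209, H₀ = 1.5499 rad.
Bracket: H₀ sin φ sin δ + cos φ cos δ sin H₀ = 1.5499×0.43209×-0.04354 + 0.90183×0.99905×0.99978 = -0.029159 + 0.900775 = 0.871616.
Q̄ = (S₀/π) × [bracket] = (1361/π) × 0.871616 = 377.60 W/m².
Ratio Q̄_A / Q̄_B = 253.71 / 377.60 = 0.6719.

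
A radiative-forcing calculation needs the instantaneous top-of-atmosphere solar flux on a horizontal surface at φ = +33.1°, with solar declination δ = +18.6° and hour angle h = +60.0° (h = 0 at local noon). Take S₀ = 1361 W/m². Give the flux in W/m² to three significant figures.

777 W/m²

cos θ_z = sin φ sin δ + cos φ cos δ cos h = 0.174184 + 0.396982 = 0.571166.
Flux = S₀ · cos θ_z = 1361 × 0.571166 = 777.4 W/m².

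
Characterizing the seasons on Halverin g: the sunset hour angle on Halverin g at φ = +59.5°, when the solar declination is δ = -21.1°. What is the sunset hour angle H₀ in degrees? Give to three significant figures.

H₀ = 49.1°

cos H₀ = −tan φ · tan δ = −tan(+59.5°) × tan(-21.100°) = 0.6551, so H₀ = 0.8565 rad = 49.07°.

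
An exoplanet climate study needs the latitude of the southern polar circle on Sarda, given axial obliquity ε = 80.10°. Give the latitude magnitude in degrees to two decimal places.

9.90°

The polar circle is the lowest latitude that experiences at least one full rotation of continuous darkness at the northern-summer solstice; it lies at |φ| = 90° − ε = 90° − 80.10° = 9.90°.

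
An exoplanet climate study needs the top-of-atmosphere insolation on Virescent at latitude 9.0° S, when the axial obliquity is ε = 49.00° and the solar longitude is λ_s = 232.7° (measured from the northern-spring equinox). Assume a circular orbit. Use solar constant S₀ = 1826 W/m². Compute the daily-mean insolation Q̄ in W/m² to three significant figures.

Q̄ ≈ 548 W/m²

Solar declination: sin δ = sin ε · sin λ_s = sin 49.00° × sin 232.7° = -0.60035, so δ = -36.895°.
cos H₀ = −tan(-9.0°) tan(-36.895°) = -0.1189, H₀ = 1.6900 rad.
Bracket: H₀ sin φ sin δ + cos φ cos δ sin H₀ = 1.6900×-0.15643×-0.60035 + 0.98769×0.79974×0.99291 = 0.158713 + 0.784295 = 0.943008.
Q̄ = (S₀/π) × [bracket] = (1826/π) × 0.943008 = 548.1 W/m².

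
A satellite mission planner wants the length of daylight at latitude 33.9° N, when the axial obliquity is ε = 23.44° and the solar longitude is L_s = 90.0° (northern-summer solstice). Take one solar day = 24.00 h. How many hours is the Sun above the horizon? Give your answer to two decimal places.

14.26 h

Solar declination: sin δ = sin ε · sin L_s = sin 23.44° × sin 90.0° = 0.39779, so δ = +23.440°.
cos h₀ = −tan ϕ · tan δ = −tan(+33.9°) × tan(+23.440°) = -0.2913, so h₀ = 1.8664 rad = 106.94°.
Daylight = 2h₀/(2π) × 24.00 h = (1.8664/π) × 24.00 = 14.26 h.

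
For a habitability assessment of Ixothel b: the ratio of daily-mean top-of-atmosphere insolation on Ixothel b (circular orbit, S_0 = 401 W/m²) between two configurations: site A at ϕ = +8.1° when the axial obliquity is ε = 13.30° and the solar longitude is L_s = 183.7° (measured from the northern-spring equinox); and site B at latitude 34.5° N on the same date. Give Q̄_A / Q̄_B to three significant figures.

Q̄_A / Q̄_B ≈ 1.22

— Configuration A (ϕ=+8.1°):
Solar declination: sin δ = sin ε · sin L_s = sin 13.30° × sin 183.7° = -0.01485, so δ = -0.851°.
cos h₀ = −tan(+8.1°) tan(-0.851°) = 0.0021, h₀ = 1.5687 rad.
Bracket: h₀ sin ϕ sin δ + cos ϕ cos δ sin h₀ = 1.5687×0.14090×-0.01485 + 0.99002×0.99989×1.00000 = -0.003282 + 0.989911 = 0.986629.
Q̄ = (S_0/π) × [bracket] = (401/π) × 0.986629 = 125.94 W/m².
— Configuration B (ϕ=+34.5°):
cos h₀ = −tan(+34.5°) tan(-0.851°) = 0.0102, h₀ = 1.5606 rad.
Bracket: h₀ sin ϕ sin δ + cos ϕ cos δ sin h₀ = 1.5606×0.56641×-0.01485 + 0.82413×0.99989×0.99995 = -0.013127 + 0.823998 = 0.810871.
Q̄ = (S_0/π) × [bracket] = (401/π) × 0.810871 = 103.50 W/m².
Ratio Q̄_A / Q̄_B = 125.94 / 103.50 = 1.217.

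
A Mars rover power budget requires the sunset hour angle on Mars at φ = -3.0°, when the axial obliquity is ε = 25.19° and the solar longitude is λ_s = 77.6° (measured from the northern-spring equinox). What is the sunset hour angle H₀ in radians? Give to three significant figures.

H₀ = 1.55 rad

Solar declination: sin δ = sin ε · sin λ_s = sin 25.19° × sin 77.6° = 0.41569, so δ = +24.563°.
cos H₀ = −tan φ · tan δ = −tan(-3.0°) × tan(+24.563°) = 0.0240, so H₀ = 1.5468 rad = 88.63°.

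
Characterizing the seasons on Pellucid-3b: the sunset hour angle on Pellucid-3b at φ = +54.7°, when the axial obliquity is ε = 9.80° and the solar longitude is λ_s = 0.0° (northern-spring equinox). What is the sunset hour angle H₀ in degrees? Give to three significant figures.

Solar declination: sin δ = sin ε · sin λ_s = sin 9.80° × sin 0.0° = 0.00000, so δ = +0.000°.
cos H₀ = −tan φ · tan δ = −tan(+54.7°) × tan(+0.000°) = -0.0000, so H₀ = 1.5708 rad = 90.00°.

H₀ = 90.0°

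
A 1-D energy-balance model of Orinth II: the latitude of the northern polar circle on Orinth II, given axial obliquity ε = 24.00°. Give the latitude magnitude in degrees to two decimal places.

66.00°

The polar circle is the lowest latitude that experiences at least one full rotation of continuous daylight at the northern-summer solstice; it lies at |φ| = 90° − ε = 90° − 24.00° = 66.00°.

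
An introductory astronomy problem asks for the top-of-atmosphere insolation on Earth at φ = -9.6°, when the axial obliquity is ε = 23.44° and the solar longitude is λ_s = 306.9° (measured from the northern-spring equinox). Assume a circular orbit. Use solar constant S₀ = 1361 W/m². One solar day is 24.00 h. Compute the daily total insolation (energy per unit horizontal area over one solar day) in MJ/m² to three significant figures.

Solar declination: sin δ = sin ε · sin λ_s = sin 23.44° × sin 306.9° = -0.31811, so δ = -18.548°.
cos H₀ = −tan(-9.6°) tan(-18.548°) = -0.0568, H₀ = 1.6276 rad.
Bracket: H₀ sin φ sin δ + cos φ cos δ sin H₀ = 1.6276×-0.16677×-0.31811 + 0.98600×0.94806×0.99839 = 0.086346 + 0.933282 = 1.019628.
Q̄ = (S₀/π) × [bracket] = (1361/π) × 1.019628 = 441.72 W/m².
Daily total = Q̄ × 24.00 h × 3600 s/h = 441.72 × 24.00 × 3600 / 10⁶ = 38.16 MJ/m².

38.2 MJ/m²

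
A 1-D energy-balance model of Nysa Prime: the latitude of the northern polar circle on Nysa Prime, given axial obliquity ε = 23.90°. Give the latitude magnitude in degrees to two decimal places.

66.10°

The polar circle is the lowest latitude that experiences at least one full rotation of continuous daylight at the northern-summer solstice; it lies at |ϕ| = 90° − ε = 90° − 23.90° = 66.10°.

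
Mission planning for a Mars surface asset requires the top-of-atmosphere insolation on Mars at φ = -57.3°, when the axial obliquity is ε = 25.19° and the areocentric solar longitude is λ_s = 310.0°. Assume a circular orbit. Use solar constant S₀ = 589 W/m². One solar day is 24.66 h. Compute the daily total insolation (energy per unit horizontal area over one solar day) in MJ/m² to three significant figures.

16.9 MJ/m²

sin δ = sin 25.19° × sin 310.0° = -0.32604, so δ = -19.029°.
cos H₀ = −tan(-57.3°) tan(-19.029°) = -0.5372, H₀ = 2.1379 rad.
Bracket: H₀ sin φ sin δ + cos φ cos δ sin H₀ = 2.1379×-0.84151×-0.32604 + 0.54024×0.94535×0.84344 = 0.586567 + 0.430758 = 1.017325.
Q̄ = (S₀/π) × [bracket] = (589/π) × 1.017325 = 190.73 W/m².
Daily total = Q̄ × 24.66 h × 3600 s/h = 190.73 × 24.66 × 3600 / 10⁶ = 16.93 MJ/m².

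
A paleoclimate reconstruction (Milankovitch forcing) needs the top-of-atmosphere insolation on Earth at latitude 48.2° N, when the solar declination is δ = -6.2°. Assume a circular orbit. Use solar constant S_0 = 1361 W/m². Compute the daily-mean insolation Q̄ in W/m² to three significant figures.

cos h₀ = −tan(+48.2°) tan(-6.200°) = 0.1215, h₀ = 1.4490 rad.
Bracket: h₀ sin ϕ sin δ + cos ϕ cos δ sin h₀ = 1.4490×0.74548×-0.10800 + 0.66653×0.99415×0.99259 = -0.116662 + 0.657721 = 0.541059.
Q̄ = (S_0/π) × [bracket] = (1361/π) × 0.541059 = 234.4 W/m².

Q̄ ≈ 234 W/m²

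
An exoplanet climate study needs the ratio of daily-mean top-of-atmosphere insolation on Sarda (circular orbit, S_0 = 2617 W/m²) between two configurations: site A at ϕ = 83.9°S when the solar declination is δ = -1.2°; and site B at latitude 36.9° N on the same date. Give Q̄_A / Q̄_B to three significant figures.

Q̄_A / Q̄_B ≈ 0.181

— Configuration A (ϕ=-83.9°):
cos h₀ = −tan(-83.9°) tan(-1.200°) = -0.1960, h₀ = 1.7681 rad.
Bracket: h₀ sin ϕ sin δ + cos ϕ cos δ sin h₀ = 1.7681×-0.99434×-0.02094 + 0.10626×0.99978×0.98060 = 0.036814 + 0.104176 = 0.140990.
Q̄ = (S_0/π) × [bracket] = (2617/π) × 0.140990 = 117.45 W/m².
— Configuration B (ϕ=+36.9°):
cos h₀ = −tan(+36.9°) tan(-1.200°) = 0.0157, h₀ = 1.5551 rad.
Bracket: h₀ sin ϕ sin δ + cos ϕ cos δ sin h₀ = 1.5551×0.60042×-0.02094 + 0.79968×0.99978×0.99988 = -0.019552 + 0.799408 = 0.779856.
Q̄ = (S_0/π) × [bracket] = (2617/π) × 0.779856 = 649.63 W/m².
Ratio Q̄_A / Q̄_B = 117.45 / 649.63 = 0.1808.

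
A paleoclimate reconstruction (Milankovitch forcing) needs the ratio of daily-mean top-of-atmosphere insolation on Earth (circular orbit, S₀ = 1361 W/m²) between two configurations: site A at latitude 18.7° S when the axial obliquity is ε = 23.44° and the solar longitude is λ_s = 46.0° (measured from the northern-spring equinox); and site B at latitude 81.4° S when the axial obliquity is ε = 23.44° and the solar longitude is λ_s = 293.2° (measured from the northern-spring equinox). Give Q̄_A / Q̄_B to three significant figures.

Q̄_A / Q̄_B ≈ 0.676

— Configuration A (φ=-18.7°):
Solar declination: sin δ = sin ε · sin λ_s = sin 23.44° × sin 46.0° = 0.28615, so δ = +16.627°.
cos H₀ = −tan(-18.7°) tan(+16.627°) = 0.1011, H₀ = 1.4695 rad.
Bracket: H₀ sin φ sin δ + cos φ cos δ sin H₀ = 1.4695×-0.32061×0.28615 + 0.94721×0.95819×0.99488 = -0.134816 + 0.902960 = 0.768144.
Q̄ = (S₀/π) × [bracket] = (1361/π) × 0.768144 = 332.78 W/m².
— Configuration B (φ=-81.4°):
Solar declination: sin δ = sin ε · sin λ_s = sin 23.44° × sin 293.2° = -0.36562, so δ = -21.446°.
cos H₀ = −tan(-81.4°) tan(-21.446°) = -2.5974 ≤ −1 ⇒ polar day, H₀ = π.
Bracket: H₀ sin φ sin δ + cos φ cos δ sin H₀ = 3.1416×-0.98876×-0.36562 + 0.14954×0.93076×0.00000 = 1.135721 + 0.000000 = 1.135721.
Q̄ = (S₀/π) × [bracket] = (1361/π) × 1.135721 = 492.02 W/m².
Ratio Q̄_A / Q̄_B = 332.78 / 492.02 = 0.6764.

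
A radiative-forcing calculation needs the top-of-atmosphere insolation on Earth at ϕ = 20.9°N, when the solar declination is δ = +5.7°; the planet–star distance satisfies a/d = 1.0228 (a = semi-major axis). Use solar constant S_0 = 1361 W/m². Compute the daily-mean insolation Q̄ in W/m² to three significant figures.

cos h₀ = −tan(+20.9°) tan(+5.700°) = -0.0381, h₀ = 1.6089 rad.
Bracket: h₀ sin ϕ sin δ + cos ϕ cos δ sin h₀ = 1.6089×0.35674×0.09932 + 0.93420×0.99506×0.99927 = 0.057006 + 0.928906 = 0.985912.
Inverse-square distance factor (a/d)² = 1.0228² = 1.046120.
Q̄ = (S_0/π) × 1.046120 × [bracket] = (1361/π) × 1.046120 × 0.985912 = 446.8 W/m².

Q̄ ≈ 447 W/m²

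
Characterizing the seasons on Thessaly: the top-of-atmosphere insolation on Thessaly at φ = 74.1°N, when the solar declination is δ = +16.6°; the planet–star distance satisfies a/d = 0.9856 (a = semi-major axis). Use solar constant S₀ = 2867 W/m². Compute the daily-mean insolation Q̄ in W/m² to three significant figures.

Q̄ ≈ 765 W/m²

cos H₀ = −tan(+74.1°) tan(+16.600°) = -1.0465 ≤ −1 ⇒ polar day, H₀ = π.
Bracket: H₀ sin φ sin δ + cos φ cos δ sin H₀ = 3.1416×0.96174×0.28569 + 0.27396×0.95832×0.00000 = 0.863184 + 0.000000 = 0.863184.
Inverse-square distance factor (a/d)² = 0.9856² = 0.971407.
Q̄ = (S₀/π) × 0.971407 × [bracket] = (2867/π) × 0.971407 × 0.863184 = 765.2 W/m².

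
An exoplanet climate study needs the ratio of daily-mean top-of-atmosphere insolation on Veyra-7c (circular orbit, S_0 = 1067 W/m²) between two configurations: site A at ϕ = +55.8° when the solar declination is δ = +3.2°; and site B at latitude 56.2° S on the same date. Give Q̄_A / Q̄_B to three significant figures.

Q̄_A / Q̄_B ≈ 1.31

— Configuration A (ϕ=+55.8°):
cos h₀ = −tan(+55.8°) tan(+3.200°) = -0.0823, h₀ = 1.6532 rad.
Bracket: h₀ sin ϕ sin δ + cos ϕ cos δ sin h₀ = 1.6532×0.82708×0.05582 + 0.56208×0.99844×0.99661 = 0.076324 + 0.559301 = 0.635625.
Q̄ = (S_0/π) × [bracket] = (1067/π) × 0.635625 = 215.88 W/m².
— Configuration B (ϕ=-56.2°):
cos h₀ = −tan(-56.2°) tan(+3.200°) = 0.0835, h₀ = 1.4872 rad.
Bracket: h₀ sin ϕ sin δ + cos ϕ cos δ sin h₀ = 1.4872×-0.83098×0.05582 + 0.55630×0.99844×0.99651 = -0.068984 + 0.553494 = 0.484510.
Q̄ = (S_0/π) × [bracket] = (1067/π) × 0.484510 = 164.56 W/m².
Ratio Q̄_A / Q̄_B = 215.88 / 164.56 = 1.312.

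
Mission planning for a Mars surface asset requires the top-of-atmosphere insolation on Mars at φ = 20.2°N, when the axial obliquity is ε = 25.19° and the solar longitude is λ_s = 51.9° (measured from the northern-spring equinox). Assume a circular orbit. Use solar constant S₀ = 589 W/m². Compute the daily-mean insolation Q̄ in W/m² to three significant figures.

Solar declination: sin δ = sin ε · sin λ_s = sin 25.19° × sin 51.9° = 0.33494, so δ = +19.569°.
cos H₀ = −tan(+20.2°) tan(+19.569°) = -0.1308, H₀ = 1.7020 rad.
Bracket: H₀ sin φ sin δ + cos φ cos δ sin H₀ = 1.7020×0.34530×0.33494 + 0.93849×0.94224×0.99141 = 0.196844 + 0.876687 = 1.073531.
Q̄ = (S₀/π) × [bracket] = (589/π) × 1.073531 = 201.3 W/m².

Q̄ ≈ 201 W/m²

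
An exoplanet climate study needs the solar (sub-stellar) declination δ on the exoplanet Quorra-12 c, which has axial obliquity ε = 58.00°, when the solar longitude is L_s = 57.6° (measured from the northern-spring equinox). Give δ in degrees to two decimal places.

δ = +45.73°

sin δ = sin ε · sin L_s = sin 58.00° × sin 57.6° = 0.716031.
δ = arcsin(0.716031) = +45.73°.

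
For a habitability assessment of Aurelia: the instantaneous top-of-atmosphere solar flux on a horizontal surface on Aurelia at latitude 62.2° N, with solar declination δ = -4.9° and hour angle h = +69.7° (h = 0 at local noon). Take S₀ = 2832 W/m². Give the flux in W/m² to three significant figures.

cos θ_z = sin φ sin δ + cos φ cos δ cos h = -0.075558 + 0.161215 = 0.085657.
Flux = S₀ · cos θ_z = 2832 × 0.085657 = 242.6 W/m².

243 W/m²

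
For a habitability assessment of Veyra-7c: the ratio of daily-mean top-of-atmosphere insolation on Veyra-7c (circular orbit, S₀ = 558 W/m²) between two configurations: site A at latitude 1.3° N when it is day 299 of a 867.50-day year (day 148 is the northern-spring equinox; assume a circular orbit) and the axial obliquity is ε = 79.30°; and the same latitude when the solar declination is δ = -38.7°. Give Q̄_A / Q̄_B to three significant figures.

Q̄_A / Q̄_B ≈ 0.685

— Configuration A (φ=+1.3°):
Solar longitude: λ_s = 360° × (299 − 148)/867.50 = 62.663°.
sin δ = sin 79.30° × sin 62.663° = 0.87287, so δ = +60.794°.
cos H₀ = −tan(+1.3°) tan(+60.794°) = -0.0406, H₀ = 1.6114 rad.
Bracket: H₀ sin φ sin δ + cos φ cos δ sin H₀ = 1.6114×0.02269×0.87287 + 0.99974×0.48795×0.99918 = 0.031914 + 0.487423 = 0.519337.
Q̄ = (S₀/π) × [bracket] = (558/π) × 0.519337 = 92.243 W/m².
— Configuration B (φ=+1.3°):
cos H₀ = −tan(+1.3°) tan(-38.700°) = 0.0182, H₀ = 1.5526 rad.
Bracket: H₀ sin φ sin δ + cos φ cos δ sin H₀ = 1.5526×0.02269×-0.62524 + 0.99974×0.78043×0.99983 = -0.022026 + 0.780094 = 0.758068.
Q̄ = (S₀/π) × [bracket] = (558/π) × 0.758068 = 134.65 W/m².
Ratio Q̄_A / Q̄_B = 92.243 / 134.65 = 0.6851.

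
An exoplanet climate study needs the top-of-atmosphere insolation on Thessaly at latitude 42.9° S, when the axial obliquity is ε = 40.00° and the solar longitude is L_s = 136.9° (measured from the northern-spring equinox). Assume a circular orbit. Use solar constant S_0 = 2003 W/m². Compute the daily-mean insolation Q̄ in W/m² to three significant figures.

Solar declination: sin δ = sin ε · sin L_s = sin 40.00° × sin 136.9° = 0.43920, so δ = +26.053°.
cos h₀ = −tan(-42.9°) tan(+26.053°) = 0.4543, h₀ = 1.0992 rad.
Bracket: h₀ sin ϕ sin δ + cos ϕ cos δ sin h₀ = 1.0992×-0.68072×0.43920 + 0.73254×0.89839×0.89085 = -0.328630 + 0.586274 = 0.257644.
Q̄ = (S_0/π) × [bracket] = (2003/π) × 0.257644 = 164.3 W/m².

Q̄ ≈ 164 W/m²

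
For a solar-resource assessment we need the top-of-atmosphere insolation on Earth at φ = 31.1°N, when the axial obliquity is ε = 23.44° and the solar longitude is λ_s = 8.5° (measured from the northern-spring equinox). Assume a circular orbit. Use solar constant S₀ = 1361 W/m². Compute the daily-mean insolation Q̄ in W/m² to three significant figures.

Q̄ ≈ 391 W/m²

Solar declination: sin δ = sin ε · sin λ_s = sin 23.44° × sin 8.5° = 0.05880, so δ = +3.371°.
cos H₀ = −tan(+31.1°) tan(+3.371°) = -0.0355, H₀ = 1.6063 rad.
Bracket: H₀ sin φ sin δ + cos φ cos δ sin H₀ = 1.6063×0.51653×0.05880 + 0.85627×0.99827×0.99937 = 0.048786 + 0.854250 = 0.903036.
Q̄ = (S₀/π) × [bracket] = (1361/π) × 0.903036 = 391.2 W/m².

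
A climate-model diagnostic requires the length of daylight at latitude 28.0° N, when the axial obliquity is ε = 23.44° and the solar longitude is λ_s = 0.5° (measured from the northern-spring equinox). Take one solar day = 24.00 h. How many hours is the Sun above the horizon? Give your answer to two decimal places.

Solar declination: sin δ = sin ε · sin λ_s = sin 23.44° × sin 0.5° = 0.00347, so δ = +0.199°.
cos H₀ = −tan φ · tan δ = −tan(+28.0°) × tan(+0.199°) = -0.0018, so H₀ = 1.5726 rad = 90.11°.
Daylight = 2H₀/(2π) × 24.00 h = (1.5726/π) × 24.00 = 12.01 h.

12.01 h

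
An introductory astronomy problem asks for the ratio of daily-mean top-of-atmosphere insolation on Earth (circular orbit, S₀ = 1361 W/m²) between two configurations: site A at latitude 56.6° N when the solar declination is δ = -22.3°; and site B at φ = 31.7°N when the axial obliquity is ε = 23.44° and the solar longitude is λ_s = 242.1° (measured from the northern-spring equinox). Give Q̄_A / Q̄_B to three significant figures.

Q̄_A / Q̄_B ≈ 0.216

— Configuration A (φ=+56.6°):
cos H₀ = −tan(+56.6°) tan(-22.300°) = 0.6220, H₀ = 0.8995 rad.
Bracket: H₀ sin φ sin δ + cos φ cos δ sin H₀ = 0.8995×0.83485×-0.37946 + 0.55048×0.92521×0.78302 = -0.284955 + 0.398800 = 0.113845.
Q̄ = (S₀/π) × [bracket] = (1361/π) × 0.113845 = 49.320 W/m².
— Configuration B (φ=+31.7°):
Solar declination: sin δ = sin ε · sin λ_s = sin 23.44° × sin 242.1° = -0.35155, so δ = -20.582°.
cos H₀ = −tan(+31.7°) tan(-20.582°) = 0.2319, H₀ = 1.3367 rad.
Bracket: H₀ sin φ sin δ + cos φ cos δ sin H₀ = 1.3367×0.52547×-0.35155 + 0.85081×0.93617×0.97273 = -0.246927 + 0.774782 = 0.527855.
Q̄ = (S₀/π) × [bracket] = (1361/π) × 0.527855 = 228.68 W/m².
Ratio Q̄_A / Q̄_B = 49.320 / 228.68 = 0.2157.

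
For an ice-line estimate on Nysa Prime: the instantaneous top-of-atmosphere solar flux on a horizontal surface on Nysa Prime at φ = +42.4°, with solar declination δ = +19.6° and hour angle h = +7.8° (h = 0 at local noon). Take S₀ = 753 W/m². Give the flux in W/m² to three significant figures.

cos θ_z = sin φ sin δ + cos φ cos δ cos h = 0.226196 + 0.689231 = 0.915427.
Flux = S₀ · cos θ_z = 753 × 0.915427 = 689.3 W/m².

689 W/m²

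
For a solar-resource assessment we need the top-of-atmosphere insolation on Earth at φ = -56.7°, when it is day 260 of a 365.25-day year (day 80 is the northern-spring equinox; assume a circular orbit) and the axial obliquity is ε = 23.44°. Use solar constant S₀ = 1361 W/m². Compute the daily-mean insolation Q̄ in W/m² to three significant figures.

Solar longitude: λ_s = 360° × (260 − 80)/365.25 = 177.413°.
sin δ = sin 23.44° × sin 177.413° = 0.01796, so δ = +1.029°.
cos H₀ = −tan(-56.7°) tan(+1.029°) = 0.0273, H₀ = 1.5435 rad.
Bracket: H₀ sin φ sin δ + cos φ cos δ sin H₀ = 1.5435×-0.83581×0.01796 + 0.54902×0.99984×0.99963 = -0.023170 + 0.548729 = 0.525559.
Q̄ = (S₀/π) × [bracket] = (1361/π) × 0.525559 = 227.7 W/m².

Q̄ ≈ 228 W/m²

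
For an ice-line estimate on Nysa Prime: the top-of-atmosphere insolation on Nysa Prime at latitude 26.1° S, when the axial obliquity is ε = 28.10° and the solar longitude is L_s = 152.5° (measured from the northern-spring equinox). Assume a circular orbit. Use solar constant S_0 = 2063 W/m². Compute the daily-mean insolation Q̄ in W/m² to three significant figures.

Solar declination: sin δ = sin ε · sin L_s = sin 28.10° × sin 152.5° = 0.21749, so δ = +12.562°.
cos h₀ = −tan(-26.1°) tan(+12.562°) = 0.1092, h₀ = 1.4614 rad.
Bracket: h₀ sin ϕ sin δ + cos ϕ cos δ sin h₀ = 1.4614×-0.43994×0.21749 + 0.89803×0.97606×0.99402 = -0.139830 + 0.871290 = 0.731460.
Q̄ = (S_0/π) × [bracket] = (2063/π) × 0.731460 = 480.3 W/m².

Q̄ ≈ 480 W/m²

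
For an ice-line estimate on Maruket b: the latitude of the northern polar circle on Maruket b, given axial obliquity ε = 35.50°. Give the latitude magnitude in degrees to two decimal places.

54.50°

The polar circle is the lowest latitude that experiences at least one full rotation of continuous daylight at the northern-summer solstice; it lies at |φ| = 90° − ε = 90° − 35.50° = 54.50°.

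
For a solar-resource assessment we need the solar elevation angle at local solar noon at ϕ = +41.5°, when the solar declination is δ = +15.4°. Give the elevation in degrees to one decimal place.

63.9°

At local noon the hour angle is zero, so the zenith angle equals |ϕ − δ| = |+41.5° − (+15.400°)| = 26.100°.
Elevation = 90° − 26.100° = 63.9°.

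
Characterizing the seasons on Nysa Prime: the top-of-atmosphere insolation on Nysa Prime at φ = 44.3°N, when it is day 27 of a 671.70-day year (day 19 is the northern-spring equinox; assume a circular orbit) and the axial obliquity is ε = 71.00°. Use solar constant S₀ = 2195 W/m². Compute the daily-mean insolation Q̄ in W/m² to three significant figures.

Q̄ ≈ 554 W/m²

Solar longitude: λ_s = 360° × (27 − 19)/671.70 = 4.288°.
sin δ = sin 71.00° × sin 4.288° = 0.07069, so δ = +4.054°.
cos H₀ = −tan(+44.3°) tan(+4.054°) = -0.0692, H₀ = 1.6400 rad.
Bracket: H₀ sin φ sin δ + cos φ cos δ sin H₀ = 1.6400×0.69842×0.07069 + 0.71569×0.99750×0.99761 = 0.080969 + 0.712195 = 0.793164.
Q̄ = (S₀/π) × [bracket] = (2195/π) × 0.793164 = 554.2 W/m².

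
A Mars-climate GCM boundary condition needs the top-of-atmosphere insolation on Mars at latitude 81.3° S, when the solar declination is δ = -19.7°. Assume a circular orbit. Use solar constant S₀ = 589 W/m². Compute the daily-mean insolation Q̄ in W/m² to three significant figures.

cos H₀ = −tan(-81.3°) tan(-19.700°) = -2.3399 ≤ −1 ⇒ polar day, H₀ = π.
Bracket: H₀ sin φ sin δ + cos φ cos δ sin H₀ = 3.1416×-0.98849×-0.33710 + 0.15126×0.94147×0.00000 = 1.046844 + 0.000000 = 1.046844.
Q̄ = (S₀/π) × [bracket] = (589/π) × 1.046844 = 196.3 W/m².

Q̄ ≈ 196 W/m²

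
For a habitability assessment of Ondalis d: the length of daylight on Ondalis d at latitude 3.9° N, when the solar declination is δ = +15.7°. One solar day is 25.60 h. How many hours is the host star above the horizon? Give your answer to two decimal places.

12.96 h

cos H₀ = −tan φ · tan δ = −tan(+3.9°) × tan(+15.700°) = -0.0192, so H₀ = 1.5900 rad = 91.10°.
Daylight = 2H₀/(2π) × 25.60 h = (1.5900/π) × 25.60 = 12.96 h.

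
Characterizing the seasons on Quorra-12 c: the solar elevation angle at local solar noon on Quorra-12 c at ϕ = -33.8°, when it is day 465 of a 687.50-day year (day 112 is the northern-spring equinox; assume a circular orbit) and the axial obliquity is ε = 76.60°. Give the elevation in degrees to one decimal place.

Solar longitude: L_s = 360° × (465 − 112)/687.50 = 184.844°.
sin δ = sin 76.60° × sin 184.844° = -0.08214, so δ = -4.711°.
At local noon the hour angle is zero, so the zenith angle equals |ϕ − δ| = |-33.8° − (-4.711°)| = 29.089°.
Elevation = 90° − 29.089° = 60.9°.

60.9°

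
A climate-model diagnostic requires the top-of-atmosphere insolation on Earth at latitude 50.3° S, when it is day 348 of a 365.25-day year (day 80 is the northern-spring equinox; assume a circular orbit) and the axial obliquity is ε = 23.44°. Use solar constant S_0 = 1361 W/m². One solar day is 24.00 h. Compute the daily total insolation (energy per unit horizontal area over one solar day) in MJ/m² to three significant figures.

42.9 MJ/m²

Solar longitude: L_s = 360° × (348 − 80)/365.25 = 264.148°.
sin δ = sin 23.44° × sin 264.148° = -0.39572, so δ = -23.311°.
cos h₀ = −tan(-50.3°) tan(-23.311°) = -0.5190, h₀ = 2.1165 rad.
Bracket: h₀ sin ϕ sin δ + cos ϕ cos δ sin h₀ = 2.1165×-0.76940×-0.39572 + 0.63877×0.91837×0.85477 = 0.644404 + 0.501431 = 1.145835.
Q̄ = (S_0/π) × [bracket] = (1361/π) × 1.145835 = 496.40 W/m².
Daily total = Q̄ × 24.00 h × 3600 s/h = 496.40 × 24.00 × 3600 / 10⁶ = 42.89 MJ/m².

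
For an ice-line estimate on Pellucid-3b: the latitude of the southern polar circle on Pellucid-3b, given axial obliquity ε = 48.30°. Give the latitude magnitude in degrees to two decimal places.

The polar circle is the lowest latitude that experiences at least one full rotation of continuous darkness at the northern-summer solstice; it lies at |φ| = 90° − ε = 90° − 48.30° = 41.70°.

41.70°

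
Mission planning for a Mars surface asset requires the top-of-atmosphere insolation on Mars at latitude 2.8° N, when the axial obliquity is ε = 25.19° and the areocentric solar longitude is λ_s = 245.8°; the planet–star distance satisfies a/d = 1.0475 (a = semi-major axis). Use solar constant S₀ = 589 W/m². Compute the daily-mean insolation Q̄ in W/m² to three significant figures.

Q̄ ≈ 183 W/m²

sin δ = sin 25.19° × sin 245.8° = -0.38822, so δ = -22.844°.
cos H₀ = −tan(+2.8°) tan(-22.844°) = 0.0206, H₀ = 1.5502 rad.
Bracket: H₀ sin φ sin δ + cos φ cos δ sin H₀ = 1.5502×0.04885×-0.38822 + 0.99881×0.92157×0.99979 = -0.029399 + 0.920280 = 0.890881.
Inverse-square distance factor (a/d)² = 1.0475² = 1.097256.
Q̄ = (S₀/π) × 1.097256 × [bracket] = (589/π) × 1.097256 × 0.890881 = 183.3 W/m².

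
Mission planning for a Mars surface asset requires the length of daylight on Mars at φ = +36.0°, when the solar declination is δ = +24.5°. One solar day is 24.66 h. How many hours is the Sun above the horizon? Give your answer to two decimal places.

cos H₀ = −tan φ · tan δ = −tan(+36.0°) × tan(+24.500°) = -0.3311, so H₀ = 1.9083 rad = 109.34°.
Daylight = 2H₀/(2π) × 24.66 h = (1.9083/π) × 24.66 = 14.98 h.

14.98 h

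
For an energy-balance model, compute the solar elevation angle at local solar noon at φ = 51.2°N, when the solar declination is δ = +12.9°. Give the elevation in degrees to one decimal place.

At local noon the hour angle is zero, so the zenith angle equals |φ − δ| = |+51.2° − (+12.900°)| = 38.300°.
Elevation = 90° − 38.300° = 51.7°.

51.7°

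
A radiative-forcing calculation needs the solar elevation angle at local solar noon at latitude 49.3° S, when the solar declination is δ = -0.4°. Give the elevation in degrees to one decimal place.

41.1°

At local noon the hour angle is zero, so the zenith angle equals |ϕ − δ| = |-49.3° − (-0.400°)| = 48.900°.
Elevation = 90° − 48.900° = 41.1°.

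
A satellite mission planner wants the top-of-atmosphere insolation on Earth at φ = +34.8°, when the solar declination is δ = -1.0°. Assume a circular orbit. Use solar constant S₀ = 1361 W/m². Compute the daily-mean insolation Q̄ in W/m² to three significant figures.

Q̄ ≈ 349 W/m²

cos H₀ = −tan(+34.8°) tan(-1.000°) = 0.0121, H₀ = 1.5587 rad.
Bracket: H₀ sin φ sin δ + cos φ cos δ sin H₀ = 1.5587×0.57071×-0.01745 + 0.82115×0.99985×0.99993 = -0.015523 + 0.820969 = 0.805446.
Q̄ = (S₀/π) × [bracket] = (1361/π) × 0.805446 = 348.9 W/m².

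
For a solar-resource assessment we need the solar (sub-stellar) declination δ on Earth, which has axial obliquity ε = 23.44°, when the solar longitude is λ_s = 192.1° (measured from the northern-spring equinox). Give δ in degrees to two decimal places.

δ = -4.78°

sin δ = sin ε · sin λ_s = sin 23.44° × sin 192.1° = -0.083384.
δ = arcsin(-0.083384) = -4.78°.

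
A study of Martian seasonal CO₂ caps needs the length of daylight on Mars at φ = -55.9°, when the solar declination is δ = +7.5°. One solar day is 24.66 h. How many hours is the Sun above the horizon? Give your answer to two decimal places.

cos H₀ = −tan φ · tan δ = −tan(-55.9°) × tan(+7.500°) = 0.1944, so H₀ = 1.3751 rad = 78.79°.
Daylight = 2H₀/(2π) × 24.66 h = (1.3751/π) × 24.66 = 10.79 h.

10.79 h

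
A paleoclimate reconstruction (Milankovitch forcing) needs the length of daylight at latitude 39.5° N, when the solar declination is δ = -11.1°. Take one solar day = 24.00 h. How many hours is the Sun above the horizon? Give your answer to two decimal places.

cos h₀ = −tan ϕ · tan δ = −tan(+39.5°) × tan(-11.100°) = 0.1617, so h₀ = 1.4084 rad = 80.69°.
Daylight = 2h₀/(2π) × 24.00 h = (1.4084/π) × 24.00 = 10.76 h.

10.76 h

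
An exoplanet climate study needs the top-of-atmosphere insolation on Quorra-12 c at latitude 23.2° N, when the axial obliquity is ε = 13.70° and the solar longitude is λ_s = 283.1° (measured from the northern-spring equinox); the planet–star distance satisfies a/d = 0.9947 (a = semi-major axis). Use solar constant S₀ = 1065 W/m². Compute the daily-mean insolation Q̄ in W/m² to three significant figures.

Solar declination: sin δ = sin ε · sin λ_s = sin 13.70° × sin 283.1° = -0.23067, so δ = -13.337°.
cos H₀ = −tan(+23.2°) tan(-13.337°) = 0.1016, H₀ = 1.4690 rad.
Bracket: H₀ sin φ sin δ + cos φ cos δ sin H₀ = 1.4690×0.39394×-0.23067 + 0.91914×0.97303×0.99482 = -0.133488 + 0.889718 = 0.756230.
Inverse-square distance factor (a/d)² = 0.9947² = 0.989428.
Q̄ = (S₀/π) × 0.989428 × [bracket] = (1065/π) × 0.989428 × 0.756230 = 253.7 W/m².

Q̄ ≈ 254 W/m²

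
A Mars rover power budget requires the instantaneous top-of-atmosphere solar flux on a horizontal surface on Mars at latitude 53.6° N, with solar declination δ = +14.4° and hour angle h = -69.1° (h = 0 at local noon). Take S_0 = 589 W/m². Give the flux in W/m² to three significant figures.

cos θ_z = sin ϕ sin δ + cos ϕ cos δ cos h = 0.200169 + 0.205044 = 0.405213.
Flux = S_0 · cos θ_z = 589 × 0.405213 = 238.7 W/m².

239 W/m²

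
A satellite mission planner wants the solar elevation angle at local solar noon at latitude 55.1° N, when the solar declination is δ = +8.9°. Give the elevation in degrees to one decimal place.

At local noon the hour angle is zero, so the zenith angle equals |φ − δ| = |+55.1° − (+8.900°)| = 46.200°.
Elevation = 90° − 46.200° = 43.8°.

43.8°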